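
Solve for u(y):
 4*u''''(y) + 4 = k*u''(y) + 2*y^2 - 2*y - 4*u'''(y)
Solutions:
 u(y) = C1 + C2*y + C3*exp(y*(sqrt(k + 1) - 1)/2) + C4*exp(-y*(sqrt(k + 1) + 1)/2) - y^4/(6*k) + y^3*(1 - 8/k)/(3*k) + 2*y^2*(1 - 2/k - 16/k^2)/k


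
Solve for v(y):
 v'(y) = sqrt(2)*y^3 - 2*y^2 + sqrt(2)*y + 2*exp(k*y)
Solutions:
 v(y) = C1 + sqrt(2)*y^4/4 - 2*y^3/3 + sqrt(2)*y^2/2 + 2*exp(k*y)/k


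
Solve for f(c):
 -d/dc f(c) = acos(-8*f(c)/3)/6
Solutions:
 Integral(1/acos(-8*_y/3), (_y, f(c))) = C1 - c/6


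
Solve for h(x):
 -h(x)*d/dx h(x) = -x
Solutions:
 h(x) = -sqrt(C1 + x^2)
 h(x) = sqrt(C1 + x^2)


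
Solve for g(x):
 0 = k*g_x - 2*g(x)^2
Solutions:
 g(x) = -k/(C1*k + 2*x)


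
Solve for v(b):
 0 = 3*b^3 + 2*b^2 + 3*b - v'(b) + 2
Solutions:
 v(b) = C1 + 3*b^4/4 + 2*b^3/3 + 3*b^2/2 + 2*b


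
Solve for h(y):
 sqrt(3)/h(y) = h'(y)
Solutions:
 h(y) = -sqrt(C1 + 2*sqrt(3)*y)
 h(y) = sqrt(C1 + 2*sqrt(3)*y)


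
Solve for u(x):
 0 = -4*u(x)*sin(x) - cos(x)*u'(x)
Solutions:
 u(x) = C1*cos(x)^4


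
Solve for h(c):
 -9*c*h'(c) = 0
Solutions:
 h(c) = C1


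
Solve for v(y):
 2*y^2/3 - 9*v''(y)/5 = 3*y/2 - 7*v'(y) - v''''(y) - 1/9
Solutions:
 v(y) = C1 + C2*exp(y*(6*50^(1/3)/(sqrt(30085) + 175)^(1/3) + 20^(1/3)*(sqrt(30085) + 175)^(1/3))/20)*sin(sqrt(3)*y*(-20^(1/3)*(sqrt(30085) + 175)^(1/3) + 6*50^(1/3)/(sqrt(30085) + 175)^(1/3))/20) + C3*exp(y*(6*50^(1/3)/(sqrt(30085) + 175)^(1/3) + 20^(1/3)*(sqrt(30085) + 175)^(1/3))/20)*cos(sqrt(3)*y*(-20^(1/3)*(sqrt(30085) + 175)^(1/3) + 6*50^(1/3)/(sqrt(30085) + 175)^(1/3))/20) + C4*exp(-y*(6*50^(1/3)/(sqrt(30085) + 175)^(1/3) + 20^(1/3)*(sqrt(30085) + 175)^(1/3))/10) - 2*y^3/63 + 81*y^2/980 + 4111*y/154350


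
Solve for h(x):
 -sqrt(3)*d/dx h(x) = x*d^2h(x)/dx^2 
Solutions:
 h(x) = C1 + C2*x^(1 - sqrt(3))


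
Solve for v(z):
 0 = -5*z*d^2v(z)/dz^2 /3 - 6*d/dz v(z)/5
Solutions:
 v(z) = C1 + C2*z^(7/25)


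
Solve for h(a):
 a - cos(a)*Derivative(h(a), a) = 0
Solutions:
 h(a) = C1 + Integral(a/cos(a), a)


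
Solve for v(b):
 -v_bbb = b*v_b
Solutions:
 v(b) = C1 + Integral(C2*airyai(-b) + C3*airybi(-b), b)


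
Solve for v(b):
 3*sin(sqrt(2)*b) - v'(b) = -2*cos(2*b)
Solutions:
 v(b) = C1 + sin(2*b) - 3*sqrt(2)*cos(sqrt(2)*b)/2


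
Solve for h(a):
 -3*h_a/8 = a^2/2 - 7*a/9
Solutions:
 h(a) = C1 - 4*a^3/9 + 28*a^2/27


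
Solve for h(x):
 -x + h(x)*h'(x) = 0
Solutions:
 h(x) = -sqrt(C1 + x^2)
 h(x) = sqrt(C1 + x^2)


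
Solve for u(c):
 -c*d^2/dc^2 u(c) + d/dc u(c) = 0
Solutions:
 u(c) = C1 + C2*c^2


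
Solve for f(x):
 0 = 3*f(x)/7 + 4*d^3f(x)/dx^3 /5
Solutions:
 f(x) = C3*exp(-1470^(1/3)*x/14) + (C1*sin(3^(5/6)*490^(1/3)*x/28) + C2*cos(3^(5/6)*490^(1/3)*x/28))*exp(1470^(1/3)*x/28)


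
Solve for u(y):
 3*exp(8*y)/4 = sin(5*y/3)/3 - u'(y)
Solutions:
 u(y) = C1 - 3*exp(8*y)/32 - cos(5*y/3)/5


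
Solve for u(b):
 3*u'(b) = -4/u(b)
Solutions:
 u(b) = -sqrt(C1 - 24*b)/3
 u(b) = sqrt(C1 - 24*b)/3


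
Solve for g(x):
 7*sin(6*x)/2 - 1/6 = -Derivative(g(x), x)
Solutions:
 g(x) = C1 + x/6 + 7*cos(6*x)/12


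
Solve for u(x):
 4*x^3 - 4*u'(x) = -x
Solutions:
 u(x) = C1 + x^4/4 + x^2/8


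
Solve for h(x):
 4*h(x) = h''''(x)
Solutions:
 h(x) = C1*exp(-sqrt(2)*x) + C2*exp(sqrt(2)*x) + C3*sin(sqrt(2)*x) + C4*cos(sqrt(2)*x)


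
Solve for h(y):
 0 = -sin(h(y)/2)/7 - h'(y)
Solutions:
 y/7 + log(cos(h(y)/2) - 1) - log(cos(h(y)/2) + 1) = C1


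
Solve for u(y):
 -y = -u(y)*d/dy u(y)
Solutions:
 u(y) = -sqrt(C1 + y^2)
 u(y) = sqrt(C1 + y^2)


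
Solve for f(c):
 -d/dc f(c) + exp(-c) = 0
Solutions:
 f(c) = C1 - exp(-c)


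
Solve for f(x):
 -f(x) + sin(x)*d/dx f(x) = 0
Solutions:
 f(x) = C1*sqrt(cos(x) - 1)/sqrt(cos(x) + 1)


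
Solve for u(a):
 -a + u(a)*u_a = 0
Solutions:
 u(a) = -sqrt(C1 + a^2)
 u(a) = sqrt(C1 + a^2)


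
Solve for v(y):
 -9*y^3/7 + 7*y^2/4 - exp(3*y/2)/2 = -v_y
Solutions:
 v(y) = C1 + 9*y^4/28 - 7*y^3/12 + exp(3*y/2)/3


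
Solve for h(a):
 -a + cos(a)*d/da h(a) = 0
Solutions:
 h(a) = C1 + Integral(a/cos(a), a)


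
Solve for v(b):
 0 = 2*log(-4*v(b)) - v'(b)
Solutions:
 -Integral(1/(log(-_y) + 2*log(2)), (_y, v(b)))/2 = C1 - b


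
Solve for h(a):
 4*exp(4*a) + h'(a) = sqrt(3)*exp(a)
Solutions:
 h(a) = C1 - exp(4*a) + sqrt(3)*exp(a)


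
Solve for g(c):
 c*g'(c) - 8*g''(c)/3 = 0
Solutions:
 g(c) = C1 + C2*erfi(sqrt(3)*c/4)


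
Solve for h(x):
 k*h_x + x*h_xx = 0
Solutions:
 h(x) = C1 + x^(1 - re(k))*(C2*sin(log(x)*Abs(im(k))) + C3*cos(log(x)*im(k)))


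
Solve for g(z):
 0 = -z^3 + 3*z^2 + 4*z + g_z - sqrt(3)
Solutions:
 g(z) = C1 + z^4/4 - z^3 - 2*z^2 + sqrt(3)*z


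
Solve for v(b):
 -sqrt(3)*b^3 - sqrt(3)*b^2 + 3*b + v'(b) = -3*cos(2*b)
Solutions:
 v(b) = C1 + sqrt(3)*b^4/4 + sqrt(3)*b^3/3 - 3*b^2/2 - 3*sin(2*b)/2


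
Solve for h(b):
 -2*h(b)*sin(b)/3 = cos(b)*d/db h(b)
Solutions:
 h(b) = C1*cos(b)^(2/3)


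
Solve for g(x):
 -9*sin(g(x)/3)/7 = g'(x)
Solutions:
 9*x/7 + 3*log(cos(g(x)/3) - 1)/2 - 3*log(cos(g(x)/3) + 1)/2 = C1


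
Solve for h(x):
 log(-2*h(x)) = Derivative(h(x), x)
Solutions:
 -Integral(1/(log(-_y) + log(2)), (_y, h(x))) = C1 - x


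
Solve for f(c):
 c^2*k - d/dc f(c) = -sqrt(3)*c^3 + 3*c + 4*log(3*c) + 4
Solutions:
 f(c) = C1 + sqrt(3)*c^4/4 + c^3*k/3 - 3*c^2/2 - 4*c*log(c) - c*log(81)


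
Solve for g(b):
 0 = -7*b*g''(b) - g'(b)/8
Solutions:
 g(b) = C1 + C2*b^(55/56)


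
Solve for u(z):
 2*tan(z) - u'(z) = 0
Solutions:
 u(z) = C1 - 2*log(cos(z))


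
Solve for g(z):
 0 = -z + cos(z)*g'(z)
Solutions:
 g(z) = C1 + Integral(z/cos(z), z)


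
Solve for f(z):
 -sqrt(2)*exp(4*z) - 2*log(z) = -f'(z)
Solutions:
 f(z) = C1 + 2*z*log(z) - 2*z + sqrt(2)*exp(4*z)/4


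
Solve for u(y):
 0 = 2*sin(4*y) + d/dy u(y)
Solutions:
 u(y) = C1 + cos(4*y)/2


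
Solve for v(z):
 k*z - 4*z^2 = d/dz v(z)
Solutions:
 v(z) = C1 + k*z^2/2 - 4*z^3/3


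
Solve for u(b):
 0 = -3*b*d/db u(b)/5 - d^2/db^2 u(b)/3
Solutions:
 u(b) = C1 + C2*erf(3*sqrt(10)*b/10)


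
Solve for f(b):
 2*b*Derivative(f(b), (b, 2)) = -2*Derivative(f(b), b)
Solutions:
 f(b) = C1 + C2*log(b)


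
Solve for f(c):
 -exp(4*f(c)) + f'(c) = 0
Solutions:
 f(c) = log(-(-1/(C1 + 4*c))^(1/4))
 f(c) = log(-1/(C1 + 4*c))/4
 f(c) = log(-I*(-1/(C1 + 4*c))^(1/4))
 f(c) = log(I*(-1/(C1 + 4*c))^(1/4))


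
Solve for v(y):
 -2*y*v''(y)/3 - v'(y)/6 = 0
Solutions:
 v(y) = C1 + C2*y^(3/4)


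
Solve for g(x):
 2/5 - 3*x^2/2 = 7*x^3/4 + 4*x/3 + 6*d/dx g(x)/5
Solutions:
 g(x) = C1 - 35*x^4/96 - 5*x^3/12 - 5*x^2/9 + x/3


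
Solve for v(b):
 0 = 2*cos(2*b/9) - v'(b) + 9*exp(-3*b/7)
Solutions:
 v(b) = C1 + 9*sin(2*b/9) - 21*exp(-3*b/7)


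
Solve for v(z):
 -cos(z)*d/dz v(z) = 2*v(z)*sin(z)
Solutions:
 v(z) = C1*cos(z)^2


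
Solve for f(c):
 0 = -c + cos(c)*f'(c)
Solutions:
 f(c) = C1 + Integral(c/cos(c), c)


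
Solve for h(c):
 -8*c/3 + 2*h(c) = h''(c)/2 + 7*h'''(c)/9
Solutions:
 h(c) = C1*exp(-c*(3*3^(1/3)/(28*sqrt(193) + 389)^(1/3) + 6 + 3^(2/3)*(28*sqrt(193) + 389)^(1/3))/28)*sin(3*3^(1/6)*c*(-(28*sqrt(193) + 389)^(1/3) + 3^(2/3)/(28*sqrt(193) + 389)^(1/3))/28) + C2*exp(-c*(3*3^(1/3)/(28*sqrt(193) + 389)^(1/3) + 6 + 3^(2/3)*(28*sqrt(193) + 389)^(1/3))/28)*cos(3*3^(1/6)*c*(-(28*sqrt(193) + 389)^(1/3) + 3^(2/3)/(28*sqrt(193) + 389)^(1/3))/28) + C3*exp(c*(-3 + 3*3^(1/3)/(28*sqrt(193) + 389)^(1/3) + 3^(2/3)*(28*sqrt(193) + 389)^(1/3))/14) + 4*c/3


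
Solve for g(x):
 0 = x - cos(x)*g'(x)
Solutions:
 g(x) = C1 + Integral(x/cos(x), x)


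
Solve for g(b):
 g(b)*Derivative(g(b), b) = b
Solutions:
 g(b) = -sqrt(C1 + b^2)
 g(b) = sqrt(C1 + b^2)


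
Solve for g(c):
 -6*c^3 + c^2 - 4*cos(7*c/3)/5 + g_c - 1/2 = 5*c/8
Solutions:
 g(c) = C1 + 3*c^4/2 - c^3/3 + 5*c^2/16 + c/2 + 12*sin(7*c/3)/35


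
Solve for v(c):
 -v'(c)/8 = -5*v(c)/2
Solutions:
 v(c) = C1*exp(20*c)


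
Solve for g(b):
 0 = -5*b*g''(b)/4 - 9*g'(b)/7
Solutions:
 g(b) = C1 + C2/b^(1/35)


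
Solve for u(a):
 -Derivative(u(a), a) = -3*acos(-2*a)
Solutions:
 u(a) = C1 + 3*a*acos(-2*a) + 3*sqrt(1 - 4*a^2)/2


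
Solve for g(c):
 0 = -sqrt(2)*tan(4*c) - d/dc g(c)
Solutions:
 g(c) = C1 + sqrt(2)*log(cos(4*c))/4


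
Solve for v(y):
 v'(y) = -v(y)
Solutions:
 v(y) = C1*exp(-y)


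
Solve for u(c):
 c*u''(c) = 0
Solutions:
 u(c) = C1 + C2*c


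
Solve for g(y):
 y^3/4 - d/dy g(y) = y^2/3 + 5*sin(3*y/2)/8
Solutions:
 g(y) = C1 + y^4/16 - y^3/9 + 5*cos(3*y/2)/12


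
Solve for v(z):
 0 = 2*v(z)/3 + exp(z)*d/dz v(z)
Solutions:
 v(z) = C1*exp(2*exp(-z)/3)


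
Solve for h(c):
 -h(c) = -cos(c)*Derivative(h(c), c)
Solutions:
 h(c) = C1*sqrt(sin(c) + 1)/sqrt(sin(c) - 1)


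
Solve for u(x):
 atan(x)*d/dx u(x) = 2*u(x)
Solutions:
 u(x) = C1*exp(2*Integral(1/atan(x), x))


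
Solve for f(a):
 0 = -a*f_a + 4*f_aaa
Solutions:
 f(a) = C1 + Integral(C2*airyai(2^(1/3)*a/2) + C3*airybi(2^(1/3)*a/2), a)


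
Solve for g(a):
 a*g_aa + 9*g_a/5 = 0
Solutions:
 g(a) = C1 + C2/a^(4/5)


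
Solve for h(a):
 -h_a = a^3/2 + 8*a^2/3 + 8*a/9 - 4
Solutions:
 h(a) = C1 - a^4/8 - 8*a^3/9 - 4*a^2/9 + 4*a


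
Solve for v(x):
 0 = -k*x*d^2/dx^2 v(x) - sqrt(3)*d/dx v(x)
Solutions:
 v(x) = C1 + x^(((re(k) - sqrt(3))*re(k) + im(k)^2)/(re(k)^2 + im(k)^2))*(C2*sin(sqrt(3)*log(x)*Abs(im(k))/(re(k)^2 + im(k)^2)) + C3*cos(sqrt(3)*log(x)*im(k)/(re(k)^2 + im(k)^2)))


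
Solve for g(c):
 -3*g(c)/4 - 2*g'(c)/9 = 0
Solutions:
 g(c) = C1*exp(-27*c/8)


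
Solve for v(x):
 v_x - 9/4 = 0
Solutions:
 v(x) = C1 + 9*x/4


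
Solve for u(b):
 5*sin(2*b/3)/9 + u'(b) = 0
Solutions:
 u(b) = C1 + 5*cos(2*b/3)/6


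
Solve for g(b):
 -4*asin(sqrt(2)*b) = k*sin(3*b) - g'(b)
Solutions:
 g(b) = C1 + 4*b*asin(sqrt(2)*b) - k*cos(3*b)/3 + 2*sqrt(2)*sqrt(1 - 2*b^2)


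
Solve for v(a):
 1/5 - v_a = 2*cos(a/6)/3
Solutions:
 v(a) = C1 + a/5 - 4*sin(a/6)


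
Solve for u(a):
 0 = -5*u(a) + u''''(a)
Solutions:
 u(a) = C1*exp(-5^(1/4)*a) + C2*exp(5^(1/4)*a) + C3*sin(5^(1/4)*a) + C4*cos(5^(1/4)*a)


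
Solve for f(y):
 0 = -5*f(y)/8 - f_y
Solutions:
 f(y) = C1*exp(-5*y/8)


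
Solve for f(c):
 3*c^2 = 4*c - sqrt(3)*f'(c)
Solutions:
 f(c) = C1 - sqrt(3)*c^3/3 + 2*sqrt(3)*c^2/3


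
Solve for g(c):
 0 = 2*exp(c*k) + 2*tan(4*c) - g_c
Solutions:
 g(c) = C1 + 2*Piecewise((exp(c*k)/k, Ne(k, 0)), (c, True)) - log(cos(4*c))/2


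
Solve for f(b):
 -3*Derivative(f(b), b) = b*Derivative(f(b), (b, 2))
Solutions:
 f(b) = C1 + C2/b^2


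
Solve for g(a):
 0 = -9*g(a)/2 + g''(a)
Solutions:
 g(a) = C1*exp(-3*sqrt(2)*a/2) + C2*exp(3*sqrt(2)*a/2)


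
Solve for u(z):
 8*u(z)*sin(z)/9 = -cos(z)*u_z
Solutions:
 u(z) = C1*cos(z)^(8/9)


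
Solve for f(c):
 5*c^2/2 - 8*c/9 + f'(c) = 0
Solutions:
 f(c) = C1 - 5*c^3/6 + 4*c^2/9


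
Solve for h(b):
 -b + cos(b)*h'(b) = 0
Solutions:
 h(b) = C1 + Integral(b/cos(b), b)


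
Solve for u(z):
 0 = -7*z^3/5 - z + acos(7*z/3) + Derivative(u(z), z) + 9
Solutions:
 u(z) = C1 + 7*z^4/20 + z^2/2 - z*acos(7*z/3) - 9*z + sqrt(9 - 49*z^2)/7


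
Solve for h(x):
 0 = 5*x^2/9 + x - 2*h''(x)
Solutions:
 h(x) = C1 + C2*x + 5*x^4/216 + x^3/12


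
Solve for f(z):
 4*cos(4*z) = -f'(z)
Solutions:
 f(z) = C1 - sin(4*z)


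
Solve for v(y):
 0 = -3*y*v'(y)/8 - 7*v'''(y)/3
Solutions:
 v(y) = C1 + Integral(C2*airyai(-21^(2/3)*y/14) + C3*airybi(-21^(2/3)*y/14), y)


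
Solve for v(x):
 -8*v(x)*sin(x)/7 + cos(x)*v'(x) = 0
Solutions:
 v(x) = C1/cos(x)^(8/7)


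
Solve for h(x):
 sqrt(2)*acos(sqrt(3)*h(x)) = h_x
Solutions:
 Integral(1/acos(sqrt(3)*_y), (_y, h(x))) = C1 + sqrt(2)*x


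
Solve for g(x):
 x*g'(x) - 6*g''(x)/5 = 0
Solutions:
 g(x) = C1 + C2*erfi(sqrt(15)*x/6)


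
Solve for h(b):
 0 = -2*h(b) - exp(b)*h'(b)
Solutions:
 h(b) = C1*exp(2*exp(-b))


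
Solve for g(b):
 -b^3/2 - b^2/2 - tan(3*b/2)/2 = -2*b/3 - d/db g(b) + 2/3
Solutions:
 g(b) = C1 + b^4/8 + b^3/6 - b^2/3 + 2*b/3 - log(cos(3*b/2))/3


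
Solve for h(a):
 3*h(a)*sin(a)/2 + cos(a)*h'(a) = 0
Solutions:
 h(a) = C1*cos(a)^(3/2)


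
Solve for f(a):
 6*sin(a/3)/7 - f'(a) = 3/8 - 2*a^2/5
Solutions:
 f(a) = C1 + 2*a^3/15 - 3*a/8 - 18*cos(a/3)/7


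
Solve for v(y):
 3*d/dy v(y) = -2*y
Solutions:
 v(y) = C1 - y^2/3


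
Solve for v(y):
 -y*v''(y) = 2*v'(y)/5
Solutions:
 v(y) = C1 + C2*y^(3/5)


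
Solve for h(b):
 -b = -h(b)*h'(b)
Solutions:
 h(b) = -sqrt(C1 + b^2)
 h(b) = sqrt(C1 + b^2)


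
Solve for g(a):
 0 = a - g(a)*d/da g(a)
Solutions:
 g(a) = -sqrt(C1 + a^2)
 g(a) = sqrt(C1 + a^2)


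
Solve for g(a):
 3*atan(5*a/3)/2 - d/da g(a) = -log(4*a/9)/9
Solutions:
 g(a) = C1 + a*log(a)/9 + 3*a*atan(5*a/3)/2 - 2*a*log(3)/9 - a/9 + 2*a*log(2)/9 - 9*log(25*a^2 + 9)/20


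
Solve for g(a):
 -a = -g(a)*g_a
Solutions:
 g(a) = -sqrt(C1 + a^2)
 g(a) = sqrt(C1 + a^2)


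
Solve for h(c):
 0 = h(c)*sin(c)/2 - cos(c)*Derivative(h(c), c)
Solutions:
 h(c) = C1/sqrt(cos(c))


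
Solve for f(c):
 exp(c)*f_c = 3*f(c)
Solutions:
 f(c) = C1*exp(-3*exp(-c))


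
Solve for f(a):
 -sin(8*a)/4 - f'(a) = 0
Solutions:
 f(a) = C1 + cos(8*a)/32


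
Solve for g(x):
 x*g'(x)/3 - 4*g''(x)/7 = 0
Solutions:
 g(x) = C1 + C2*erfi(sqrt(42)*x/12)


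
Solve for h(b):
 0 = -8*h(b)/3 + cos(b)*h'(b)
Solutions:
 h(b) = C1*(sin(b) + 1)^(4/3)/(sin(b) - 1)^(4/3)


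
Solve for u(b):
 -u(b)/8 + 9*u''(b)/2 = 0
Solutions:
 u(b) = C1*exp(-b/6) + C2*exp(b/6)


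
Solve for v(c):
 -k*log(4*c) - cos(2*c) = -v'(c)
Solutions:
 v(c) = C1 + c*k*(log(c) - 1) + 2*c*k*log(2) + sin(2*c)/2


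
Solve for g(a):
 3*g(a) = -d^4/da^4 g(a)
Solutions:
 g(a) = (C1*sin(sqrt(2)*3^(1/4)*a/2) + C2*cos(sqrt(2)*3^(1/4)*a/2))*exp(-sqrt(2)*3^(1/4)*a/2) + (C3*sin(sqrt(2)*3^(1/4)*a/2) + C4*cos(sqrt(2)*3^(1/4)*a/2))*exp(sqrt(2)*3^(1/4)*a/2)


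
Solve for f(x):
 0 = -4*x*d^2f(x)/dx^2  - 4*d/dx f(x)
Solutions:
 f(x) = C1 + C2*log(x)


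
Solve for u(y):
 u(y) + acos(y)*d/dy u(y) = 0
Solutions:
 u(y) = C1*exp(-Integral(1/acos(y), y))


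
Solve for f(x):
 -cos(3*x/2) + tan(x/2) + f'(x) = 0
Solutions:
 f(x) = C1 + 2*log(cos(x/2)) + 2*sin(3*x/2)/3


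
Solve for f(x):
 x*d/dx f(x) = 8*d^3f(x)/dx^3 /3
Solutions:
 f(x) = C1 + Integral(C2*airyai(3^(1/3)*x/2) + C3*airybi(3^(1/3)*x/2), x)


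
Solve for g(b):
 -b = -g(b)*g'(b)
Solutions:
 g(b) = -sqrt(C1 + b^2)
 g(b) = sqrt(C1 + b^2)


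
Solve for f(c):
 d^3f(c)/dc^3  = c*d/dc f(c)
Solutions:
 f(c) = C1 + Integral(C2*airyai(c) + C3*airybi(c), c)


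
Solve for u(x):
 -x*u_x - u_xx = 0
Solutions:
 u(x) = C1 + C2*erf(sqrt(2)*x/2)


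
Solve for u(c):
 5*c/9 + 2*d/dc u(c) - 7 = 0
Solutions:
 u(c) = C1 - 5*c^2/36 + 7*c/2


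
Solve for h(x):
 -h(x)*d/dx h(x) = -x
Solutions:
 h(x) = -sqrt(C1 + x^2)
 h(x) = sqrt(C1 + x^2)


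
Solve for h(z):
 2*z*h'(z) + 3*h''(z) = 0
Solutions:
 h(z) = C1 + C2*erf(sqrt(3)*z/3)


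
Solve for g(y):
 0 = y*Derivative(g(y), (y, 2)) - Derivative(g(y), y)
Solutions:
 g(y) = C1 + C2*y^2


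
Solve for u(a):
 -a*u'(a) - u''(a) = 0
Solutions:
 u(a) = C1 + C2*erf(sqrt(2)*a/2)


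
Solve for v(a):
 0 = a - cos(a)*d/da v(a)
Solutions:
 v(a) = C1 + Integral(a/cos(a), a)


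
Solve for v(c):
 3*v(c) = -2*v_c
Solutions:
 v(c) = C1*exp(-3*c/2)


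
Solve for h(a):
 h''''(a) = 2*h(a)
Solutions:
 h(a) = C1*exp(-2^(1/4)*a) + C2*exp(2^(1/4)*a) + C3*sin(2^(1/4)*a) + C4*cos(2^(1/4)*a)


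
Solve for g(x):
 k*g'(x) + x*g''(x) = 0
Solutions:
 g(x) = C1 + x^(1 - re(k))*(C2*sin(log(x)*Abs(im(k))) + C3*cos(log(x)*im(k)))


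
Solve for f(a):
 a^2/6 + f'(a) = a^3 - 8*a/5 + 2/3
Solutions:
 f(a) = C1 + a^4/4 - a^3/18 - 4*a^2/5 + 2*a/3


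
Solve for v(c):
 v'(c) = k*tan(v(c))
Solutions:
 v(c) = pi - asin(C1*exp(c*k))
 v(c) = asin(C1*exp(c*k))


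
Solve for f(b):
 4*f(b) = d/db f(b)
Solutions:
 f(b) = C1*exp(4*b)


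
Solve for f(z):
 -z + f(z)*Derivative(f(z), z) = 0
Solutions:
 f(z) = -sqrt(C1 + z^2)
 f(z) = sqrt(C1 + z^2)


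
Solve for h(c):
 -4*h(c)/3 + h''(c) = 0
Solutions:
 h(c) = C1*exp(-2*sqrt(3)*c/3) + C2*exp(2*sqrt(3)*c/3)


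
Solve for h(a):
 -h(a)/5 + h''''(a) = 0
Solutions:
 h(a) = C1*exp(-5^(3/4)*a/5) + C2*exp(5^(3/4)*a/5) + C3*sin(5^(3/4)*a/5) + C4*cos(5^(3/4)*a/5)


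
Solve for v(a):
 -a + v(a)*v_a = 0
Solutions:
 v(a) = -sqrt(C1 + a^2)
 v(a) = sqrt(C1 + a^2)


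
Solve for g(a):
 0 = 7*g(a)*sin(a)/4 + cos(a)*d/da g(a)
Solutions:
 g(a) = C1*cos(a)^(7/4)


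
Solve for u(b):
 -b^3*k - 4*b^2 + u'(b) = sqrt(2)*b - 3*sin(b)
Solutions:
 u(b) = C1 + b^4*k/4 + 4*b^3/3 + sqrt(2)*b^2/2 + 3*cos(b)


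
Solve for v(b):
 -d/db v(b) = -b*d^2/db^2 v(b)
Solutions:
 v(b) = C1 + C2*b^2


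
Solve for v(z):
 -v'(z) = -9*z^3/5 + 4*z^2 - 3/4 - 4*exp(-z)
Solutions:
 v(z) = C1 + 9*z^4/20 - 4*z^3/3 + 3*z/4 - 4*exp(-z)


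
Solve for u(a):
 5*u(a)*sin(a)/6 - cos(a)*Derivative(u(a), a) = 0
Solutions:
 u(a) = C1/cos(a)^(5/6)


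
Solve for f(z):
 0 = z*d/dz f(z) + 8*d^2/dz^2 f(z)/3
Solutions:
 f(z) = C1 + C2*erf(sqrt(3)*z/4)


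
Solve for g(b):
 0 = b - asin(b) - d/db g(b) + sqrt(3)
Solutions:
 g(b) = C1 + b^2/2 - b*asin(b) + sqrt(3)*b - sqrt(1 - b^2)


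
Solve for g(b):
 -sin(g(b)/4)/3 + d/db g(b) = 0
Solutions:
 -b/3 + 2*log(cos(g(b)/4) - 1) - 2*log(cos(g(b)/4) + 1) = C1


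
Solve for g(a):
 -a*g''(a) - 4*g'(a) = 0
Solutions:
 g(a) = C1 + C2/a^3


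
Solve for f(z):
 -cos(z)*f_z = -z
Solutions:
 f(z) = C1 + Integral(z/cos(z), z)


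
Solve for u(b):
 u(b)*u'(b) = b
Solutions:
 u(b) = -sqrt(C1 + b^2)
 u(b) = sqrt(C1 + b^2)


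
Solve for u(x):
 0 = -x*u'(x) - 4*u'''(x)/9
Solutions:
 u(x) = C1 + Integral(C2*airyai(-2^(1/3)*3^(2/3)*x/2) + C3*airybi(-2^(1/3)*3^(2/3)*x/2), x)


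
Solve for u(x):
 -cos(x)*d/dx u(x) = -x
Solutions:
 u(x) = C1 + Integral(x/cos(x), x)


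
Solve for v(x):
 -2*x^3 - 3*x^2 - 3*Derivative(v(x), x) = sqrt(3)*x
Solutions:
 v(x) = C1 - x^4/6 - x^3/3 - sqrt(3)*x^2/6


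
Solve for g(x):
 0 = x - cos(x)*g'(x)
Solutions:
 g(x) = C1 + Integral(x/cos(x), x)


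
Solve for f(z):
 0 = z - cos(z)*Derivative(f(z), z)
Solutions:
 f(z) = C1 + Integral(z/cos(z), z)


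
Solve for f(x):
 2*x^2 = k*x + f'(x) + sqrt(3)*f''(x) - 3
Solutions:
 f(x) = C1 + C2*exp(-sqrt(3)*x/3) - k*x^2/2 + sqrt(3)*k*x + 2*x^3/3 - 2*sqrt(3)*x^2 + 15*x


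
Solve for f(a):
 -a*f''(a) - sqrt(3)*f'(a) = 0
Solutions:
 f(a) = C1 + C2*a^(1 - sqrt(3))


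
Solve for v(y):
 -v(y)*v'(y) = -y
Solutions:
 v(y) = -sqrt(C1 + y^2)
 v(y) = sqrt(C1 + y^2)


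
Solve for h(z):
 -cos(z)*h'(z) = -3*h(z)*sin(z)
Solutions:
 h(z) = C1/cos(z)^3


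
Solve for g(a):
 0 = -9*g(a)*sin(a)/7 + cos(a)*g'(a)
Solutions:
 g(a) = C1/cos(a)^(9/7)


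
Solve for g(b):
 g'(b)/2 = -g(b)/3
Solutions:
 g(b) = C1*exp(-2*b/3)


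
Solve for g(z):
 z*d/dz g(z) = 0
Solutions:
 g(z) = C1


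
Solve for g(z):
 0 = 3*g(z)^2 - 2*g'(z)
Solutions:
 g(z) = -2/(C1 + 3*z)


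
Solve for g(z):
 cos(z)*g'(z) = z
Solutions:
 g(z) = C1 + Integral(z/cos(z), z)


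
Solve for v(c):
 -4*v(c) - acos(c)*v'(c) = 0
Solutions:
 v(c) = C1*exp(-4*Integral(1/acos(c), c))


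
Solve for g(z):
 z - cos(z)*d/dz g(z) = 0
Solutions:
 g(z) = C1 + Integral(z/cos(z), z)


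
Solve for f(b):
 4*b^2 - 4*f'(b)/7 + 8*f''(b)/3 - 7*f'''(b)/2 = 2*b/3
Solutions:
 f(b) = C1 + 7*b^3/3 + 385*b^2/12 + 7693*b/36 + (C2*sin(2*sqrt(2)*b/21) + C3*cos(2*sqrt(2)*b/21))*exp(8*b/21)


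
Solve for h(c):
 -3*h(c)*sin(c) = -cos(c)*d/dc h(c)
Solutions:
 h(c) = C1/cos(c)^3


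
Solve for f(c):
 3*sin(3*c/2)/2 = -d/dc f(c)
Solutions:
 f(c) = C1 + cos(3*c/2)


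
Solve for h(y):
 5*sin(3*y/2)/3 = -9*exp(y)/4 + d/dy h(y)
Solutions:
 h(y) = C1 + 9*exp(y)/4 - 10*cos(3*y/2)/9


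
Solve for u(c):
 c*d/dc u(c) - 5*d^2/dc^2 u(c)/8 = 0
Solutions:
 u(c) = C1 + C2*erfi(2*sqrt(5)*c/5)


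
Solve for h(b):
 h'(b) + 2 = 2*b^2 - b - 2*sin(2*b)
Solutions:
 h(b) = C1 + 2*b^3/3 - b^2/2 - 2*b + cos(2*b)


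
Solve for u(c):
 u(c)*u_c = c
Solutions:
 u(c) = -sqrt(C1 + c^2)
 u(c) = sqrt(C1 + c^2)


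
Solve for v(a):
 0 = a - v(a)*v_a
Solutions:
 v(a) = -sqrt(C1 + a^2)
 v(a) = sqrt(C1 + a^2)


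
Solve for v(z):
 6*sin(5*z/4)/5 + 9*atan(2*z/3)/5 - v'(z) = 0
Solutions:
 v(z) = C1 + 9*z*atan(2*z/3)/5 - 27*log(4*z^2 + 9)/20 - 24*cos(5*z/4)/25


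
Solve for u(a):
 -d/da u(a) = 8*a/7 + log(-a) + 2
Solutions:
 u(a) = C1 - 4*a^2/7 - a*log(-a) - a


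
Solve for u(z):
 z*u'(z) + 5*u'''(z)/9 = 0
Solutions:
 u(z) = C1 + Integral(C2*airyai(-15^(2/3)*z/5) + C3*airybi(-15^(2/3)*z/5), z)


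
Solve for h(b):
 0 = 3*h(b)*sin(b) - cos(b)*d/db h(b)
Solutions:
 h(b) = C1/cos(b)^3


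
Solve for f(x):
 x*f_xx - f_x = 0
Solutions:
 f(x) = C1 + C2*x^2


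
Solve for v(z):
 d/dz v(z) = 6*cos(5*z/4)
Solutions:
 v(z) = C1 + 24*sin(5*z/4)/5


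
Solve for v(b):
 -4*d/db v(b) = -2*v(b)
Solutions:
 v(b) = C1*exp(b/2)


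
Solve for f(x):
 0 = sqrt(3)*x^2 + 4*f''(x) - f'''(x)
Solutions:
 f(x) = C1 + C2*x + C3*exp(4*x) - sqrt(3)*x^4/48 - sqrt(3)*x^3/48 - sqrt(3)*x^2/64


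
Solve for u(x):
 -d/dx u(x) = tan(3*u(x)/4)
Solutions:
 u(x) = -4*asin(C1*exp(-3*x/4))/3 + 4*pi/3
 u(x) = 4*asin(C1*exp(-3*x/4))/3


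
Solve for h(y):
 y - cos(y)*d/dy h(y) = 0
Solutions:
 h(y) = C1 + Integral(y/cos(y), y)


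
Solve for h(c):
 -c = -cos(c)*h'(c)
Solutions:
 h(c) = C1 + Integral(c/cos(c), c)


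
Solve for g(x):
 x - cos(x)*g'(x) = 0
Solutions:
 g(x) = C1 + Integral(x/cos(x), x)


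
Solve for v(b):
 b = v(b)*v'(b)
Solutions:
 v(b) = -sqrt(C1 + b^2)
 v(b) = sqrt(C1 + b^2)


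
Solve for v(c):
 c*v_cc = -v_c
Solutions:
 v(c) = C1 + C2*log(c)


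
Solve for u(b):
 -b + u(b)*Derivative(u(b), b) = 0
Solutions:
 u(b) = -sqrt(C1 + b^2)
 u(b) = sqrt(C1 + b^2)


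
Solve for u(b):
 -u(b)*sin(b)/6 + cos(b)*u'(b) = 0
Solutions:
 u(b) = C1/cos(b)^(1/6)


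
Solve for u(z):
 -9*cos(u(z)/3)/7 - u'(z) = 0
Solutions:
 9*z/7 - 3*log(sin(u(z)/3) - 1)/2 + 3*log(sin(u(z)/3) + 1)/2 = C1


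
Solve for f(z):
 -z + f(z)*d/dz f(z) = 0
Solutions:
 f(z) = -sqrt(C1 + z^2)
 f(z) = sqrt(C1 + z^2)


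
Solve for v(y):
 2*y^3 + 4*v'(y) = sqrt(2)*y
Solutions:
 v(y) = C1 - y^4/8 + sqrt(2)*y^2/8


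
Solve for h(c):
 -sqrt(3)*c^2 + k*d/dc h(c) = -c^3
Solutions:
 h(c) = C1 - c^4/(4*k) + sqrt(3)*c^3/(3*k)


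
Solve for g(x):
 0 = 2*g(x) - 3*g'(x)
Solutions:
 g(x) = C1*exp(2*x/3)


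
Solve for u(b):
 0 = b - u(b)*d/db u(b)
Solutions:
 u(b) = -sqrt(C1 + b^2)
 u(b) = sqrt(C1 + b^2)


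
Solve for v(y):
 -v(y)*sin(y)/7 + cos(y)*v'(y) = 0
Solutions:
 v(y) = C1/cos(y)^(1/7)


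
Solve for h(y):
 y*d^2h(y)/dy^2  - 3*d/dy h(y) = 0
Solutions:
 h(y) = C1 + C2*y^4


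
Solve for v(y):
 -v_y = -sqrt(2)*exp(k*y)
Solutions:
 v(y) = C1 + sqrt(2)*exp(k*y)/k


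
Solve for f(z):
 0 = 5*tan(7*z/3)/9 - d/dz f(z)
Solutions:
 f(z) = C1 - 5*log(cos(7*z/3))/21


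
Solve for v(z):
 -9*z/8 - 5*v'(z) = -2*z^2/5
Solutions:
 v(z) = C1 + 2*z^3/75 - 9*z^2/80


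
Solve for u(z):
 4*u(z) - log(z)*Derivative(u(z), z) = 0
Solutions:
 u(z) = C1*exp(4*li(z))


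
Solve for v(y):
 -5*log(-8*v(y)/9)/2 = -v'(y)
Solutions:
 -2*Integral(1/(log(-_y) - 2*log(3) + 3*log(2)), (_y, v(y)))/5 = C1 - y


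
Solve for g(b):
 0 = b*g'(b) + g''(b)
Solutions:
 g(b) = C1 + C2*erf(sqrt(2)*b/2)


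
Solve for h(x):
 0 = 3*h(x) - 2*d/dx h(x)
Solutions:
 h(x) = C1*exp(3*x/2)


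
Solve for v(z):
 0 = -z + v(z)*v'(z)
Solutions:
 v(z) = -sqrt(C1 + z^2)
 v(z) = sqrt(C1 + z^2)


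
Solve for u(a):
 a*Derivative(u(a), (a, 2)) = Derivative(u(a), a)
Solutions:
 u(a) = C1 + C2*a^2


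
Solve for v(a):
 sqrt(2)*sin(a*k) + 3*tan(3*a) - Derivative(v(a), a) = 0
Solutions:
 v(a) = C1 + sqrt(2)*Piecewise((-cos(a*k)/k, Ne(k, 0)), (0, True)) - log(cos(3*a))


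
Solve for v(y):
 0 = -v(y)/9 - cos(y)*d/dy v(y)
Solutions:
 v(y) = C1*(sin(y) - 1)^(1/18)/(sin(y) + 1)^(1/18)


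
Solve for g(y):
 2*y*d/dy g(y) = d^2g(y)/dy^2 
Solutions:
 g(y) = C1 + C2*erfi(y)


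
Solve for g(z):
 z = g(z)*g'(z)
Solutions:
 g(z) = -sqrt(C1 + z^2)
 g(z) = sqrt(C1 + z^2)


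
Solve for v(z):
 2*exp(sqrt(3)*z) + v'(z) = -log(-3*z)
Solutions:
 v(z) = C1 - z*log(-z) + z*(1 - log(3)) - 2*sqrt(3)*exp(sqrt(3)*z)/3


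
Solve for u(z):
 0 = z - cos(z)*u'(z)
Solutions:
 u(z) = C1 + Integral(z/cos(z), z)


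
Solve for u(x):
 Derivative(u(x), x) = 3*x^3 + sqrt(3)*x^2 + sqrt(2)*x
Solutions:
 u(x) = C1 + 3*x^4/4 + sqrt(3)*x^3/3 + sqrt(2)*x^2/2


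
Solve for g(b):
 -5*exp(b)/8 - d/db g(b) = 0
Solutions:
 g(b) = C1 - 5*exp(b)/8


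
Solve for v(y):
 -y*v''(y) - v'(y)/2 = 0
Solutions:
 v(y) = C1 + C2*sqrt(y)


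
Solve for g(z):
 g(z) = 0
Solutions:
 g(z) = 0


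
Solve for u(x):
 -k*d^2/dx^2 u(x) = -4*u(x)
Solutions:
 u(x) = C1*exp(-2*x*sqrt(1/k)) + C2*exp(2*x*sqrt(1/k))


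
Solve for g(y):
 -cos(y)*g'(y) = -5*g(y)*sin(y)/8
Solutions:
 g(y) = C1/cos(y)^(5/8)


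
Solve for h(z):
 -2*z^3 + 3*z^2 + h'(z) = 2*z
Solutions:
 h(z) = C1 + z^4/2 - z^3 + z^2


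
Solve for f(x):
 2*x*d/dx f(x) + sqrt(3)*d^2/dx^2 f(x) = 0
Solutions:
 f(x) = C1 + C2*erf(3^(3/4)*x/3)


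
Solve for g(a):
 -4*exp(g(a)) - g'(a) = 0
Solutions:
 g(a) = log(1/(C1 + 4*a))


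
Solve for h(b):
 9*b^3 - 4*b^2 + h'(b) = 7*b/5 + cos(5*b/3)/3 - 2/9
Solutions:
 h(b) = C1 - 9*b^4/4 + 4*b^3/3 + 7*b^2/10 - 2*b/9 + sin(5*b/3)/5


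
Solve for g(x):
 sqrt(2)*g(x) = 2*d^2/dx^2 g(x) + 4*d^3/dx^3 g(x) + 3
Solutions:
 g(x) = C1*exp(-x*((-1 + sqrt(-1 + (1 - 27*sqrt(2))^2) + 27*sqrt(2))^(-1/3) + 2 + (-1 + sqrt(-1 + (1 - 27*sqrt(2))^2) + 27*sqrt(2))^(1/3))/12)*sin(sqrt(3)*x*(-(-1 + sqrt(-1 + (1 - 27*sqrt(2))^2) + 27*sqrt(2))^(1/3) + (-1 + sqrt(-1 + (1 - 27*sqrt(2))^2) + 27*sqrt(2))^(-1/3))/12) + C2*exp(-x*((-1 + sqrt(-1 + (1 - 27*sqrt(2))^2) + 27*sqrt(2))^(-1/3) + 2 + (-1 + sqrt(-1 + (1 - 27*sqrt(2))^2) + 27*sqrt(2))^(1/3))/12)*cos(sqrt(3)*x*(-(-1 + sqrt(-1 + (1 - 27*sqrt(2))^2) + 27*sqrt(2))^(1/3) + (-1 + sqrt(-1 + (1 - 27*sqrt(2))^2) + 27*sqrt(2))^(-1/3))/12) + C3*exp(x*(-1 + (-1 + sqrt(-1 + (1 - 27*sqrt(2))^2) + 27*sqrt(2))^(-1/3) + (-1 + sqrt(-1 + (1 - 27*sqrt(2))^2) + 27*sqrt(2))^(1/3))/6) + 3*sqrt(2)/2


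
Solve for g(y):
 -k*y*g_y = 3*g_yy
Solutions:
 g(y) = Piecewise((-sqrt(6)*sqrt(pi)*C1*erf(sqrt(6)*sqrt(k)*y/6)/(2*sqrt(k)) - C2, (k > 0) | (k < 0)), (-C1*y - C2, True))


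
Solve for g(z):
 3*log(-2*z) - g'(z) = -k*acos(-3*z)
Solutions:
 g(z) = C1 + k*(z*acos(-3*z) + sqrt(1 - 9*z^2)/3) + 3*z*log(-z) - 3*z + 3*z*log(2)


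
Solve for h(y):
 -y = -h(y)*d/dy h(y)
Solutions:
 h(y) = -sqrt(C1 + y^2)
 h(y) = sqrt(C1 + y^2)


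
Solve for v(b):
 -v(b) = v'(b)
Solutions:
 v(b) = C1*exp(-b)


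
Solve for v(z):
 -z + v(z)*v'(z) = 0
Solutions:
 v(z) = -sqrt(C1 + z^2)
 v(z) = sqrt(C1 + z^2)


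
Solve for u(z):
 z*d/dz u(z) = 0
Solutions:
 u(z) = C1


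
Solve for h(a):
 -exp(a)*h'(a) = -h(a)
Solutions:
 h(a) = C1*exp(-exp(-a))


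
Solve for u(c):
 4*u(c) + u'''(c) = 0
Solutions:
 u(c) = C3*exp(-2^(2/3)*c) + (C1*sin(2^(2/3)*sqrt(3)*c/2) + C2*cos(2^(2/3)*sqrt(3)*c/2))*exp(2^(2/3)*c/2)


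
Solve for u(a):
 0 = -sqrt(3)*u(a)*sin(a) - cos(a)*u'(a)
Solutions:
 u(a) = C1*cos(a)^(sqrt(3))


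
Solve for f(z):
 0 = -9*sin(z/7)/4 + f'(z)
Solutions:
 f(z) = C1 - 63*cos(z/7)/4


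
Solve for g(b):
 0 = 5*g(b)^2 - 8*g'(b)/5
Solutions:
 g(b) = -8/(C1 + 25*b)


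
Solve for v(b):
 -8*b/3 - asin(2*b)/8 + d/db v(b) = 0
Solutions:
 v(b) = C1 + 4*b^2/3 + b*asin(2*b)/8 + sqrt(1 - 4*b^2)/16


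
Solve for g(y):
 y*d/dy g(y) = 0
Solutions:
 g(y) = C1


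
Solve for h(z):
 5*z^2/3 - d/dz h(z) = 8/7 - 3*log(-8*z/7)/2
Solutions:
 h(z) = C1 + 5*z^3/9 + 3*z*log(-z)/2 + z*(-21*log(7) - 37 + 63*log(2))/14


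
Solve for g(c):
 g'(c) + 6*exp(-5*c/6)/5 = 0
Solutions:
 g(c) = C1 + 36*exp(-5*c/6)/25


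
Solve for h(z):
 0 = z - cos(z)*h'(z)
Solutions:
 h(z) = C1 + Integral(z/cos(z), z)


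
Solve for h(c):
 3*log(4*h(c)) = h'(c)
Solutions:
 -Integral(1/(log(_y) + 2*log(2)), (_y, h(c)))/3 = C1 - c


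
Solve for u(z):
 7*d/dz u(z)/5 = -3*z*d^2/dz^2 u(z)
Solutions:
 u(z) = C1 + C2*z^(8/15)


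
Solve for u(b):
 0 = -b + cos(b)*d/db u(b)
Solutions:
 u(b) = C1 + Integral(b/cos(b), b)


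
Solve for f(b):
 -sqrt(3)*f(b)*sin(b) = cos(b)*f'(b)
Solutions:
 f(b) = C1*cos(b)^(sqrt(3))


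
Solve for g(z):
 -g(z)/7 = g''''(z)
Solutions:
 g(z) = (C1*sin(sqrt(2)*7^(3/4)*z/14) + C2*cos(sqrt(2)*7^(3/4)*z/14))*exp(-sqrt(2)*7^(3/4)*z/14) + (C3*sin(sqrt(2)*7^(3/4)*z/14) + C4*cos(sqrt(2)*7^(3/4)*z/14))*exp(sqrt(2)*7^(3/4)*z/14)


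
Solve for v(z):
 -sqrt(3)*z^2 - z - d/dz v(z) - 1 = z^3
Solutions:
 v(z) = C1 - z^4/4 - sqrt(3)*z^3/3 - z^2/2 - z


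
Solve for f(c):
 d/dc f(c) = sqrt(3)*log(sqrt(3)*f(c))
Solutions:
 -2*sqrt(3)*Integral(1/(2*log(_y) + log(3)), (_y, f(c)))/3 = C1 - c


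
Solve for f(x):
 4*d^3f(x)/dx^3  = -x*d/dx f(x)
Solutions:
 f(x) = C1 + Integral(C2*airyai(-2^(1/3)*x/2) + C3*airybi(-2^(1/3)*x/2), x)


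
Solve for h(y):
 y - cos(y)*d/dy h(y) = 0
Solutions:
 h(y) = C1 + Integral(y/cos(y), y)


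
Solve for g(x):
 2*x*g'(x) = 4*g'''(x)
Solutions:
 g(x) = C1 + Integral(C2*airyai(2^(2/3)*x/2) + C3*airybi(2^(2/3)*x/2), x)


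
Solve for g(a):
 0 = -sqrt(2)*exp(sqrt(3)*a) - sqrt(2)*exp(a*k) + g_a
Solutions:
 g(a) = C1 + sqrt(6)*exp(sqrt(3)*a)/3 + sqrt(2)*exp(a*k)/k


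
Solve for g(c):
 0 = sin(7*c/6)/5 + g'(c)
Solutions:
 g(c) = C1 + 6*cos(7*c/6)/35


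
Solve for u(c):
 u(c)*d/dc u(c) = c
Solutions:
 u(c) = -sqrt(C1 + c^2)
 u(c) = sqrt(C1 + c^2)


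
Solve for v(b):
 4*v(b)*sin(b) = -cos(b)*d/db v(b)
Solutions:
 v(b) = C1*cos(b)^4


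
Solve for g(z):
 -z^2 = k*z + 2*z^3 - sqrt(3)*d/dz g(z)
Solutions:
 g(z) = C1 + sqrt(3)*k*z^2/6 + sqrt(3)*z^4/6 + sqrt(3)*z^3/9


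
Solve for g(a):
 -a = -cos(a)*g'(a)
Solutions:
 g(a) = C1 + Integral(a/cos(a), a)


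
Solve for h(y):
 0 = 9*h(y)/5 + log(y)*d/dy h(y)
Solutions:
 h(y) = C1*exp(-9*li(y)/5)


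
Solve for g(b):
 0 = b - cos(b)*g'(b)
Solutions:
 g(b) = C1 + Integral(b/cos(b), b)


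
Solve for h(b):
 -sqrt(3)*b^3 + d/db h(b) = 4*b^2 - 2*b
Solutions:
 h(b) = C1 + sqrt(3)*b^4/4 + 4*b^3/3 - b^2


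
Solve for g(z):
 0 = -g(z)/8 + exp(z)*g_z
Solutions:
 g(z) = C1*exp(-exp(-z)/8)


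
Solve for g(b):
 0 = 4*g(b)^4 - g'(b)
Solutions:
 g(b) = (-1/(C1 + 12*b))^(1/3)
 g(b) = (-1/(C1 + 4*b))^(1/3)*(-3^(2/3) - 3*3^(1/6)*I)/6
 g(b) = (-1/(C1 + 4*b))^(1/3)*(-3^(2/3) + 3*3^(1/6)*I)/6


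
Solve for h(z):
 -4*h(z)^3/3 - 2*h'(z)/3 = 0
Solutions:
 h(z) = -sqrt(2)*sqrt(-1/(C1 - 2*z))/2
 h(z) = sqrt(2)*sqrt(-1/(C1 - 2*z))/2


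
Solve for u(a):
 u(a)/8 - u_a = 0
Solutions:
 u(a) = C1*exp(a/8)


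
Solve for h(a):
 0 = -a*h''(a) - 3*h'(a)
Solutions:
 h(a) = C1 + C2/a^2


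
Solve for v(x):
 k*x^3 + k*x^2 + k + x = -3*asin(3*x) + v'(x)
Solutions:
 v(x) = C1 + k*x^4/4 + k*x^3/3 + k*x + x^2/2 + 3*x*asin(3*x) + sqrt(1 - 9*x^2)


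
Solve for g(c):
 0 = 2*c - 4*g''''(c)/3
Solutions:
 g(c) = C1 + C2*c + C3*c^2 + C4*c^3 + c^5/80


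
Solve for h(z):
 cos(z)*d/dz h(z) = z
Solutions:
 h(z) = C1 + Integral(z/cos(z), z)


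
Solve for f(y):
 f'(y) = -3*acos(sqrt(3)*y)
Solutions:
 f(y) = C1 - 3*y*acos(sqrt(3)*y) + sqrt(3)*sqrt(1 - 3*y^2)


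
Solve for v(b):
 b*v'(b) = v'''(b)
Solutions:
 v(b) = C1 + Integral(C2*airyai(b) + C3*airybi(b), b)


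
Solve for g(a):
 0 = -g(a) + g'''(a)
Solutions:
 g(a) = C3*exp(a) + (C1*sin(sqrt(3)*a/2) + C2*cos(sqrt(3)*a/2))*exp(-a/2)


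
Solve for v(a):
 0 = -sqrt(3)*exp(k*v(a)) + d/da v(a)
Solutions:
 v(a) = Piecewise((log(-1/(C1*k + sqrt(3)*a*k))/k, Ne(k, 0)), (nan, True))
 v(a) = Piecewise((C1 + sqrt(3)*a, Eq(k, 0)), (nan, True))


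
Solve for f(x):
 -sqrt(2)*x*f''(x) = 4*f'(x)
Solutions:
 f(x) = C1 + C2*x^(1 - 2*sqrt(2))


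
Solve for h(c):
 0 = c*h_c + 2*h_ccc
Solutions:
 h(c) = C1 + Integral(C2*airyai(-2^(2/3)*c/2) + C3*airybi(-2^(2/3)*c/2), c)


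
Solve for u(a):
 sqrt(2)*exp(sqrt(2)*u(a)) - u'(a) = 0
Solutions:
 u(a) = sqrt(2)*(2*log(-1/(C1 + sqrt(2)*a)) - log(2))/4


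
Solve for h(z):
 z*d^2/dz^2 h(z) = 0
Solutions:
 h(z) = C1 + C2*z


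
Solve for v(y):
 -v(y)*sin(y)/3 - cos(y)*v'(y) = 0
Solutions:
 v(y) = C1*cos(y)^(1/3)


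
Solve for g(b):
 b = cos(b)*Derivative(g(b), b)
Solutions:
 g(b) = C1 + Integral(b/cos(b), b)


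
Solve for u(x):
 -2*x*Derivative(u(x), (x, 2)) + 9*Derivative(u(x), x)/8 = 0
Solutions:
 u(x) = C1 + C2*x^(25/16)


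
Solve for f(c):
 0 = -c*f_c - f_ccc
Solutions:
 f(c) = C1 + Integral(C2*airyai(-c) + C3*airybi(-c), c)


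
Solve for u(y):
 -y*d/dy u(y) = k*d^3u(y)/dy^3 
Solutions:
 u(y) = C1 + Integral(C2*airyai(y*(-1/k)^(1/3)) + C3*airybi(y*(-1/k)^(1/3)), y)


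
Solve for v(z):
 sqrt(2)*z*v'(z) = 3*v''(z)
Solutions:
 v(z) = C1 + C2*erfi(2^(3/4)*sqrt(3)*z/6)


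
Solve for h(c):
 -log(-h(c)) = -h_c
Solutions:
 -li(-h(c)) = C1 + c


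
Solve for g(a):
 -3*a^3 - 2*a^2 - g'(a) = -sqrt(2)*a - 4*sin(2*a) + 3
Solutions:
 g(a) = C1 - 3*a^4/4 - 2*a^3/3 + sqrt(2)*a^2/2 - 3*a - 2*cos(2*a)


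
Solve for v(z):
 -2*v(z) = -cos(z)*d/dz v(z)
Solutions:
 v(z) = C1*(sin(z) + 1)/(sin(z) - 1)


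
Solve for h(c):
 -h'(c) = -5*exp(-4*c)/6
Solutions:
 h(c) = C1 - 5*exp(-4*c)/24


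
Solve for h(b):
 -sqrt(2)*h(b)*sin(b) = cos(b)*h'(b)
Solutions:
 h(b) = C1*cos(b)^(sqrt(2))


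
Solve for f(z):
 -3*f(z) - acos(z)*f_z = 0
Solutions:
 f(z) = C1*exp(-3*Integral(1/acos(z), z))


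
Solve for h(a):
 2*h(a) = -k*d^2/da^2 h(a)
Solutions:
 h(a) = C1*exp(-sqrt(2)*a*sqrt(-1/k)) + C2*exp(sqrt(2)*a*sqrt(-1/k))


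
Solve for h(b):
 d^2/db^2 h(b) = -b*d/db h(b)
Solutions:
 h(b) = C1 + C2*erf(sqrt(2)*b/2)


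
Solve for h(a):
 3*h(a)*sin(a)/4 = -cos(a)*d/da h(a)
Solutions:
 h(a) = C1*cos(a)^(3/4)


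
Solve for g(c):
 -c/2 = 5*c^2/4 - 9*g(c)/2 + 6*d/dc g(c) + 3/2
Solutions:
 g(c) = C1*exp(3*c/4) + 5*c^2/18 + 23*c/27 + 119/81


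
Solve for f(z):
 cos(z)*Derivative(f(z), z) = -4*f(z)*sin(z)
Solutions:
 f(z) = C1*cos(z)^4


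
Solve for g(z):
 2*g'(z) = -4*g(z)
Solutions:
 g(z) = C1*exp(-2*z)


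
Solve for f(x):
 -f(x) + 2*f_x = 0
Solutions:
 f(x) = C1*exp(x/2)


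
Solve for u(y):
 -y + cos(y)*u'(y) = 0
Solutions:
 u(y) = C1 + Integral(y/cos(y), y)


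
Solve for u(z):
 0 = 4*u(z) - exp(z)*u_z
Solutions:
 u(z) = C1*exp(-4*exp(-z))


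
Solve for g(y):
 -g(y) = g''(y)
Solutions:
 g(y) = C1*sin(y) + C2*cos(y)


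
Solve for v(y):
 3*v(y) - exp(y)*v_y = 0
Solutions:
 v(y) = C1*exp(-3*exp(-y))


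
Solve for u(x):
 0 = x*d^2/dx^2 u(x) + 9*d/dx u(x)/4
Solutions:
 u(x) = C1 + C2/x^(5/4)


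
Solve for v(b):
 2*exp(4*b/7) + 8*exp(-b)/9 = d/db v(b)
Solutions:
 v(b) = C1 + 7*exp(4*b/7)/2 - 8*exp(-b)/9


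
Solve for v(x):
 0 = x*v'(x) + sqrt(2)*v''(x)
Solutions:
 v(x) = C1 + C2*erf(2^(1/4)*x/2)


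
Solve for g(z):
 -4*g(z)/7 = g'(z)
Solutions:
 g(z) = C1*exp(-4*z/7)


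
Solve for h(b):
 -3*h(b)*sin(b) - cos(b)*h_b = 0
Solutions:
 h(b) = C1*cos(b)^3


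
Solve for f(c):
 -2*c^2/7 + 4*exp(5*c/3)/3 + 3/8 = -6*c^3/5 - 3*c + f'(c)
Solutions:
 f(c) = C1 + 3*c^4/10 - 2*c^3/21 + 3*c^2/2 + 3*c/8 + 4*exp(5*c/3)/5


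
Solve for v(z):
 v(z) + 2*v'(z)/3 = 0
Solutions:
 v(z) = C1*exp(-3*z/2)


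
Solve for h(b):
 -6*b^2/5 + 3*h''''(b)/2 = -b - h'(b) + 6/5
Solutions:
 h(b) = C1 + C4*exp(-2^(1/3)*3^(2/3)*b/3) + 2*b^3/5 - b^2/2 + 6*b/5 + (C2*sin(2^(1/3)*3^(1/6)*b/2) + C3*cos(2^(1/3)*3^(1/6)*b/2))*exp(2^(1/3)*3^(2/3)*b/6)


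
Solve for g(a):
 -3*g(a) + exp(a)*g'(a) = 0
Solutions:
 g(a) = C1*exp(-3*exp(-a))


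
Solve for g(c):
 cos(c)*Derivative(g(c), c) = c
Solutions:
 g(c) = C1 + Integral(c/cos(c), c)


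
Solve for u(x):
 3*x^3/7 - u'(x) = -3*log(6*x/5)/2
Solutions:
 u(x) = C1 + 3*x^4/28 + 3*x*log(x)/2 - 3*x*log(5)/2 - 3*x/2 + 3*x*log(6)/2


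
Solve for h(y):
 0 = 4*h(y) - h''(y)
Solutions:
 h(y) = C1*exp(-2*y) + C2*exp(2*y)


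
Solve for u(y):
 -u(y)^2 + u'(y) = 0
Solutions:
 u(y) = -1/(C1 + y)


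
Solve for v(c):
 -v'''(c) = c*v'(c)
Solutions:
 v(c) = C1 + Integral(C2*airyai(-c) + C3*airybi(-c), c)


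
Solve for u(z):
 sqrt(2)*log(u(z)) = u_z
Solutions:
 li(u(z)) = C1 + sqrt(2)*z


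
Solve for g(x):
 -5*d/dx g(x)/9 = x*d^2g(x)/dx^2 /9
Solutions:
 g(x) = C1 + C2/x^4


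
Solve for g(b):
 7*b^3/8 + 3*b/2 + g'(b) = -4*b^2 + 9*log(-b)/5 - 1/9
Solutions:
 g(b) = C1 - 7*b^4/32 - 4*b^3/3 - 3*b^2/4 + 9*b*log(-b)/5 - 86*b/45


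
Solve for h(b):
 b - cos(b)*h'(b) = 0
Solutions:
 h(b) = C1 + Integral(b/cos(b), b)


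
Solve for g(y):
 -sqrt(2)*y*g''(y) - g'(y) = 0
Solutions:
 g(y) = C1 + C2*y^(1 - sqrt(2)/2)


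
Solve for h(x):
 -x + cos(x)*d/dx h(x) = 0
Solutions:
 h(x) = C1 + Integral(x/cos(x), x)


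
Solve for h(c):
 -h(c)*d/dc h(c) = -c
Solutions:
 h(c) = -sqrt(C1 + c^2)
 h(c) = sqrt(C1 + c^2)


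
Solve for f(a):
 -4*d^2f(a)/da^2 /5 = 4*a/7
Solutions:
 f(a) = C1 + C2*a - 5*a^3/42


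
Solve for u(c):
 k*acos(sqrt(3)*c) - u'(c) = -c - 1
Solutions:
 u(c) = C1 + c^2/2 + c + k*(c*acos(sqrt(3)*c) - sqrt(3)*sqrt(1 - 3*c^2)/3)


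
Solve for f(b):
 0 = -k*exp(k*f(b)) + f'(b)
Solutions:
 f(b) = Piecewise((log(-1/(C1*k + b*k^2))/k, Ne(k, 0)), (nan, True))
 f(b) = Piecewise((C1 + b*k, Eq(k, 0)), (nan, True))


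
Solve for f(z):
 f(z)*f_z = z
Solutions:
 f(z) = -sqrt(C1 + z^2)
 f(z) = sqrt(C1 + z^2)


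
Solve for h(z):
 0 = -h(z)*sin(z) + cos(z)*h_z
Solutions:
 h(z) = C1/cos(z)


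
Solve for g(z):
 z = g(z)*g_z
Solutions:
 g(z) = -sqrt(C1 + z^2)
 g(z) = sqrt(C1 + z^2)


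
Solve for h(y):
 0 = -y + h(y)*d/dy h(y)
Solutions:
 h(y) = -sqrt(C1 + y^2)
 h(y) = sqrt(C1 + y^2)


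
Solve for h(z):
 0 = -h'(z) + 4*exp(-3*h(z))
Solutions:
 h(z) = log(C1 + 12*z)/3
 h(z) = log((-3^(1/3) - 3^(5/6)*I)*(C1 + 4*z)^(1/3)/2)
 h(z) = log((-3^(1/3) + 3^(5/6)*I)*(C1 + 4*z)^(1/3)/2)


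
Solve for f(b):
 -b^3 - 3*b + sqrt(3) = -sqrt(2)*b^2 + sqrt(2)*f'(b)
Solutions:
 f(b) = C1 - sqrt(2)*b^4/8 + b^3/3 - 3*sqrt(2)*b^2/4 + sqrt(6)*b/2


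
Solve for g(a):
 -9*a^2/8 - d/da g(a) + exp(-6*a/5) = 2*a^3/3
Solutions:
 g(a) = C1 - a^4/6 - 3*a^3/8 - 5*exp(-6*a/5)/6


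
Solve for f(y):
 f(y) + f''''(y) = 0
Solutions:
 f(y) = (C1*sin(sqrt(2)*y/2) + C2*cos(sqrt(2)*y/2))*exp(-sqrt(2)*y/2) + (C3*sin(sqrt(2)*y/2) + C4*cos(sqrt(2)*y/2))*exp(sqrt(2)*y/2)
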